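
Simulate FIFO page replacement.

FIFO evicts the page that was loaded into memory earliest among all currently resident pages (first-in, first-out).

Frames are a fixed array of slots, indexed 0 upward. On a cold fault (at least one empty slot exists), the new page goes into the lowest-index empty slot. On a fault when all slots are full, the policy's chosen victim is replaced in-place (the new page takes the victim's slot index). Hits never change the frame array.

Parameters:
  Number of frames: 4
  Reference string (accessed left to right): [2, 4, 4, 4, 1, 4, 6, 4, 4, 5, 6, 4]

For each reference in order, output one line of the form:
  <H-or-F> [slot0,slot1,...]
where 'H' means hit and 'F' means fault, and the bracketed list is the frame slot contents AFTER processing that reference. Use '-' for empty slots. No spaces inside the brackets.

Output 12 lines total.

F [2,-,-,-]
F [2,4,-,-]
H [2,4,-,-]
H [2,4,-,-]
F [2,4,1,-]
H [2,4,1,-]
F [2,4,1,6]
H [2,4,1,6]
H [2,4,1,6]
F [5,4,1,6]
H [5,4,1,6]
H [5,4,1,6]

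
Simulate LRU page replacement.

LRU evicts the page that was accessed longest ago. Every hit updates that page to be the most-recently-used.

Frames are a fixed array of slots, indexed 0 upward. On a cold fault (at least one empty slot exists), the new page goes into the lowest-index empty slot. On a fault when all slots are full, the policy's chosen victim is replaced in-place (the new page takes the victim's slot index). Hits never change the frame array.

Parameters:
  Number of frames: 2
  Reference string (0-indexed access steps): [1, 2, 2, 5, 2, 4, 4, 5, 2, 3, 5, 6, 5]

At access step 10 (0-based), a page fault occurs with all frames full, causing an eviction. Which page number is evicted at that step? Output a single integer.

Step 0: ref 1 -> FAULT, frames=[1,-]
Step 1: ref 2 -> FAULT, frames=[1,2]
Step 2: ref 2 -> HIT, frames=[1,2]
Step 3: ref 5 -> FAULT, evict 1, frames=[5,2]
Step 4: ref 2 -> HIT, frames=[5,2]
Step 5: ref 4 -> FAULT, evict 5, frames=[4,2]
Step 6: ref 4 -> HIT, frames=[4,2]
Step 7: ref 5 -> FAULT, evict 2, frames=[4,5]
Step 8: ref 2 -> FAULT, evict 4, frames=[2,5]
Step 9: ref 3 -> FAULT, evict 5, frames=[2,3]
Step 10: ref 5 -> FAULT, evict 2, frames=[5,3]
At step 10: evicted page 2

Answer: 2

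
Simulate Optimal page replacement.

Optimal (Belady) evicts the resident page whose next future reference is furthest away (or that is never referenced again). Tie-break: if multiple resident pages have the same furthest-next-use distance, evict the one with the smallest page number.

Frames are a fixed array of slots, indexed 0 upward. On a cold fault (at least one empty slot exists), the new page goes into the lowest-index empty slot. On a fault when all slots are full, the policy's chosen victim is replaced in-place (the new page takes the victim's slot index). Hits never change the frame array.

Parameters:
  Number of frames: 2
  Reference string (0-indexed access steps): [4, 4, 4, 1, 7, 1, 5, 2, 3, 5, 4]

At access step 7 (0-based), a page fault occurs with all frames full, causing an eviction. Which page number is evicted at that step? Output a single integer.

Answer: 7

Derivation:
Step 0: ref 4 -> FAULT, frames=[4,-]
Step 1: ref 4 -> HIT, frames=[4,-]
Step 2: ref 4 -> HIT, frames=[4,-]
Step 3: ref 1 -> FAULT, frames=[4,1]
Step 4: ref 7 -> FAULT, evict 4, frames=[7,1]
Step 5: ref 1 -> HIT, frames=[7,1]
Step 6: ref 5 -> FAULT, evict 1, frames=[7,5]
Step 7: ref 2 -> FAULT, evict 7, frames=[2,5]
At step 7: evicted page 7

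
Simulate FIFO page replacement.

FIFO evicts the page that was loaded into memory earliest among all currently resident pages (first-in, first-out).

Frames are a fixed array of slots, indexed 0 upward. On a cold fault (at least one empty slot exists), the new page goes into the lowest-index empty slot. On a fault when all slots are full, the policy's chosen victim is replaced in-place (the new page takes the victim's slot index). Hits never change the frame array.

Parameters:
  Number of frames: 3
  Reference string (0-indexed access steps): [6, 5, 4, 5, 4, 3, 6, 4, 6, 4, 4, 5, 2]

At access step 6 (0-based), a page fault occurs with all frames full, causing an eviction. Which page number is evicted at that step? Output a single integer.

Answer: 5

Derivation:
Step 0: ref 6 -> FAULT, frames=[6,-,-]
Step 1: ref 5 -> FAULT, frames=[6,5,-]
Step 2: ref 4 -> FAULT, frames=[6,5,4]
Step 3: ref 5 -> HIT, frames=[6,5,4]
Step 4: ref 4 -> HIT, frames=[6,5,4]
Step 5: ref 3 -> FAULT, evict 6, frames=[3,5,4]
Step 6: ref 6 -> FAULT, evict 5, frames=[3,6,4]
At step 6: evicted page 5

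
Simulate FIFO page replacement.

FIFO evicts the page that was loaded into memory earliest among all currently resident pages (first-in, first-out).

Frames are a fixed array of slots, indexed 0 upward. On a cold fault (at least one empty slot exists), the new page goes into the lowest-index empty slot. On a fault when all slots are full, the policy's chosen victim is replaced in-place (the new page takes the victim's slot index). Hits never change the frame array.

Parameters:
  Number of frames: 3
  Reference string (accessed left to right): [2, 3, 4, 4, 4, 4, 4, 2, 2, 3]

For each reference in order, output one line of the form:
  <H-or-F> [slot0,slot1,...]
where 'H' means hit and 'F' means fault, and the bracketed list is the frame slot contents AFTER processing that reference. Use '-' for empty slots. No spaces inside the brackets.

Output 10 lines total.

F [2,-,-]
F [2,3,-]
F [2,3,4]
H [2,3,4]
H [2,3,4]
H [2,3,4]
H [2,3,4]
H [2,3,4]
H [2,3,4]
H [2,3,4]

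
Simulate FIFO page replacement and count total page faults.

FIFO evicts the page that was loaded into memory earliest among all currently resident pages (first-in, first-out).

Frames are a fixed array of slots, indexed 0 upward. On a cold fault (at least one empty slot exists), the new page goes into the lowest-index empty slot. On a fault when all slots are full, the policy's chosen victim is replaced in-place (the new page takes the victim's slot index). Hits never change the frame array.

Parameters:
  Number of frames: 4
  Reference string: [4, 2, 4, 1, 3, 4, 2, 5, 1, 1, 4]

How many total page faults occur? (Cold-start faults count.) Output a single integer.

Answer: 6

Derivation:
Step 0: ref 4 → FAULT, frames=[4,-,-,-]
Step 1: ref 2 → FAULT, frames=[4,2,-,-]
Step 2: ref 4 → HIT, frames=[4,2,-,-]
Step 3: ref 1 → FAULT, frames=[4,2,1,-]
Step 4: ref 3 → FAULT, frames=[4,2,1,3]
Step 5: ref 4 → HIT, frames=[4,2,1,3]
Step 6: ref 2 → HIT, frames=[4,2,1,3]
Step 7: ref 5 → FAULT (evict 4), frames=[5,2,1,3]
Step 8: ref 1 → HIT, frames=[5,2,1,3]
Step 9: ref 1 → HIT, frames=[5,2,1,3]
Step 10: ref 4 → FAULT (evict 2), frames=[5,4,1,3]
Total faults: 6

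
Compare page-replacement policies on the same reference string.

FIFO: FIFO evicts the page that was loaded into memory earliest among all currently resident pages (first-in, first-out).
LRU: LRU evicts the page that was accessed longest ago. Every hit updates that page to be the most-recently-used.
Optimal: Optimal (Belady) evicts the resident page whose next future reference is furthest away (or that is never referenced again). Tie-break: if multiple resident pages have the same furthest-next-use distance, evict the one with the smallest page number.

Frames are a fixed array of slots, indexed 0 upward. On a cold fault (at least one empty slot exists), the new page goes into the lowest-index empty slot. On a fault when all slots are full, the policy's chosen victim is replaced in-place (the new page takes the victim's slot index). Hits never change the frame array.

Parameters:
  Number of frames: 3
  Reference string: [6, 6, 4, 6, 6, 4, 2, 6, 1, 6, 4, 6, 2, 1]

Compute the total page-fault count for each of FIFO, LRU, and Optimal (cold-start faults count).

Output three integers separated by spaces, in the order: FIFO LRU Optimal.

--- FIFO ---
  step 0: ref 6 -> FAULT, frames=[6,-,-] (faults so far: 1)
  step 1: ref 6 -> HIT, frames=[6,-,-] (faults so far: 1)
  step 2: ref 4 -> FAULT, frames=[6,4,-] (faults so far: 2)
  step 3: ref 6 -> HIT, frames=[6,4,-] (faults so far: 2)
  step 4: ref 6 -> HIT, frames=[6,4,-] (faults so far: 2)
  step 5: ref 4 -> HIT, frames=[6,4,-] (faults so far: 2)
  step 6: ref 2 -> FAULT, frames=[6,4,2] (faults so far: 3)
  step 7: ref 6 -> HIT, frames=[6,4,2] (faults so far: 3)
  step 8: ref 1 -> FAULT, evict 6, frames=[1,4,2] (faults so far: 4)
  step 9: ref 6 -> FAULT, evict 4, frames=[1,6,2] (faults so far: 5)
  step 10: ref 4 -> FAULT, evict 2, frames=[1,6,4] (faults so far: 6)
  step 11: ref 6 -> HIT, frames=[1,6,4] (faults so far: 6)
  step 12: ref 2 -> FAULT, evict 1, frames=[2,6,4] (faults so far: 7)
  step 13: ref 1 -> FAULT, evict 6, frames=[2,1,4] (faults so far: 8)
  FIFO total faults: 8
--- LRU ---
  step 0: ref 6 -> FAULT, frames=[6,-,-] (faults so far: 1)
  step 1: ref 6 -> HIT, frames=[6,-,-] (faults so far: 1)
  step 2: ref 4 -> FAULT, frames=[6,4,-] (faults so far: 2)
  step 3: ref 6 -> HIT, frames=[6,4,-] (faults so far: 2)
  step 4: ref 6 -> HIT, frames=[6,4,-] (faults so far: 2)
  step 5: ref 4 -> HIT, frames=[6,4,-] (faults so far: 2)
  step 6: ref 2 -> FAULT, frames=[6,4,2] (faults so far: 3)
  step 7: ref 6 -> HIT, frames=[6,4,2] (faults so far: 3)
  step 8: ref 1 -> FAULT, evict 4, frames=[6,1,2] (faults so far: 4)
  step 9: ref 6 -> HIT, frames=[6,1,2] (faults so far: 4)
  step 10: ref 4 -> FAULT, evict 2, frames=[6,1,4] (faults so far: 5)
  step 11: ref 6 -> HIT, frames=[6,1,4] (faults so far: 5)
  step 12: ref 2 -> FAULT, evict 1, frames=[6,2,4] (faults so far: 6)
  step 13: ref 1 -> FAULT, evict 4, frames=[6,2,1] (faults so far: 7)
  LRU total faults: 7
--- Optimal ---
  step 0: ref 6 -> FAULT, frames=[6,-,-] (faults so far: 1)
  step 1: ref 6 -> HIT, frames=[6,-,-] (faults so far: 1)
  step 2: ref 4 -> FAULT, frames=[6,4,-] (faults so far: 2)
  step 3: ref 6 -> HIT, frames=[6,4,-] (faults so far: 2)
  step 4: ref 6 -> HIT, frames=[6,4,-] (faults so far: 2)
  step 5: ref 4 -> HIT, frames=[6,4,-] (faults so far: 2)
  step 6: ref 2 -> FAULT, frames=[6,4,2] (faults so far: 3)
  step 7: ref 6 -> HIT, frames=[6,4,2] (faults so far: 3)
  step 8: ref 1 -> FAULT, evict 2, frames=[6,4,1] (faults so far: 4)
  step 9: ref 6 -> HIT, frames=[6,4,1] (faults so far: 4)
  step 10: ref 4 -> HIT, frames=[6,4,1] (faults so far: 4)
  step 11: ref 6 -> HIT, frames=[6,4,1] (faults so far: 4)
  step 12: ref 2 -> FAULT, evict 4, frames=[6,2,1] (faults so far: 5)
  step 13: ref 1 -> HIT, frames=[6,2,1] (faults so far: 5)
  Optimal total faults: 5

Answer: 8 7 5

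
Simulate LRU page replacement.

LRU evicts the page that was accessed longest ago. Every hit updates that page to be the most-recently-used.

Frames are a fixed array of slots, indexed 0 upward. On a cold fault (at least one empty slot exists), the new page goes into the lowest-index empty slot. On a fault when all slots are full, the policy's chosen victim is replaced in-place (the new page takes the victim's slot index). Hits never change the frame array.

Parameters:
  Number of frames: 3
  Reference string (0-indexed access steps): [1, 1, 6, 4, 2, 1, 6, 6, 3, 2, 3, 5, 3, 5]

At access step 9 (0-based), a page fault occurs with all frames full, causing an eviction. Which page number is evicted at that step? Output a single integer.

Answer: 1

Derivation:
Step 0: ref 1 -> FAULT, frames=[1,-,-]
Step 1: ref 1 -> HIT, frames=[1,-,-]
Step 2: ref 6 -> FAULT, frames=[1,6,-]
Step 3: ref 4 -> FAULT, frames=[1,6,4]
Step 4: ref 2 -> FAULT, evict 1, frames=[2,6,4]
Step 5: ref 1 -> FAULT, evict 6, frames=[2,1,4]
Step 6: ref 6 -> FAULT, evict 4, frames=[2,1,6]
Step 7: ref 6 -> HIT, frames=[2,1,6]
Step 8: ref 3 -> FAULT, evict 2, frames=[3,1,6]
Step 9: ref 2 -> FAULT, evict 1, frames=[3,2,6]
At step 9: evicted page 1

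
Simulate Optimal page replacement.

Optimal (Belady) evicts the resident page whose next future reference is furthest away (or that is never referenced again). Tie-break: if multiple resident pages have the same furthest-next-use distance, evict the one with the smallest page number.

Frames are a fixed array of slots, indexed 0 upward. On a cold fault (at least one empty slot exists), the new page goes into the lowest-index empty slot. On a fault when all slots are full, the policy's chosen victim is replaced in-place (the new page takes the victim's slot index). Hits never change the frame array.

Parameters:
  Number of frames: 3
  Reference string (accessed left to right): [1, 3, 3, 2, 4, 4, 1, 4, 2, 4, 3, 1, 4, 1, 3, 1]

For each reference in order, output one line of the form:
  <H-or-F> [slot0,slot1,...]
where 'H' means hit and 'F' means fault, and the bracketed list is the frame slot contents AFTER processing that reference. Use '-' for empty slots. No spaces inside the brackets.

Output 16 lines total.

F [1,-,-]
F [1,3,-]
H [1,3,-]
F [1,3,2]
F [1,4,2]
H [1,4,2]
H [1,4,2]
H [1,4,2]
H [1,4,2]
H [1,4,2]
F [1,4,3]
H [1,4,3]
H [1,4,3]
H [1,4,3]
H [1,4,3]
H [1,4,3]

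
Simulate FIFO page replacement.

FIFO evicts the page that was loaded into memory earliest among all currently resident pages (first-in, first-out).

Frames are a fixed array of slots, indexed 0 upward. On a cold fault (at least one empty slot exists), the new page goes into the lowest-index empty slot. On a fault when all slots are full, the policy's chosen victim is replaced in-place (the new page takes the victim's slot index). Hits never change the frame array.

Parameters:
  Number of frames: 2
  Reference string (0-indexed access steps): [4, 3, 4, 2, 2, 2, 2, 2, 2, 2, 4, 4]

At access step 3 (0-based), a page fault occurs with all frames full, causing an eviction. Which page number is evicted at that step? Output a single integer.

Answer: 4

Derivation:
Step 0: ref 4 -> FAULT, frames=[4,-]
Step 1: ref 3 -> FAULT, frames=[4,3]
Step 2: ref 4 -> HIT, frames=[4,3]
Step 3: ref 2 -> FAULT, evict 4, frames=[2,3]
At step 3: evicted page 4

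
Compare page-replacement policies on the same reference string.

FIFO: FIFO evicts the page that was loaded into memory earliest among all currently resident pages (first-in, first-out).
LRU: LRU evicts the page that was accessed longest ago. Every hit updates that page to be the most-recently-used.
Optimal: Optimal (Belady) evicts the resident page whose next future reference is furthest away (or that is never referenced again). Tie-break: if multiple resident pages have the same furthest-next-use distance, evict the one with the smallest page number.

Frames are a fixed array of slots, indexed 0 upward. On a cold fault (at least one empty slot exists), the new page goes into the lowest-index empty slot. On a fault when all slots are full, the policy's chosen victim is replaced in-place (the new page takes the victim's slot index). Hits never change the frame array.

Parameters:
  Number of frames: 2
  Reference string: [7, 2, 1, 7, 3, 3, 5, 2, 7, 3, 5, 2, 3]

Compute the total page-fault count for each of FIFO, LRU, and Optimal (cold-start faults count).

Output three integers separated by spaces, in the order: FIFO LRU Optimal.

--- FIFO ---
  step 0: ref 7 -> FAULT, frames=[7,-] (faults so far: 1)
  step 1: ref 2 -> FAULT, frames=[7,2] (faults so far: 2)
  step 2: ref 1 -> FAULT, evict 7, frames=[1,2] (faults so far: 3)
  step 3: ref 7 -> FAULT, evict 2, frames=[1,7] (faults so far: 4)
  step 4: ref 3 -> FAULT, evict 1, frames=[3,7] (faults so far: 5)
  step 5: ref 3 -> HIT, frames=[3,7] (faults so far: 5)
  step 6: ref 5 -> FAULT, evict 7, frames=[3,5] (faults so far: 6)
  step 7: ref 2 -> FAULT, evict 3, frames=[2,5] (faults so far: 7)
  step 8: ref 7 -> FAULT, evict 5, frames=[2,7] (faults so far: 8)
  step 9: ref 3 -> FAULT, evict 2, frames=[3,7] (faults so far: 9)
  step 10: ref 5 -> FAULT, evict 7, frames=[3,5] (faults so far: 10)
  step 11: ref 2 -> FAULT, evict 3, frames=[2,5] (faults so far: 11)
  step 12: ref 3 -> FAULT, evict 5, frames=[2,3] (faults so far: 12)
  FIFO total faults: 12
--- LRU ---
  step 0: ref 7 -> FAULT, frames=[7,-] (faults so far: 1)
  step 1: ref 2 -> FAULT, frames=[7,2] (faults so far: 2)
  step 2: ref 1 -> FAULT, evict 7, frames=[1,2] (faults so far: 3)
  step 3: ref 7 -> FAULT, evict 2, frames=[1,7] (faults so far: 4)
  step 4: ref 3 -> FAULT, evict 1, frames=[3,7] (faults so far: 5)
  step 5: ref 3 -> HIT, frames=[3,7] (faults so far: 5)
  step 6: ref 5 -> FAULT, evict 7, frames=[3,5] (faults so far: 6)
  step 7: ref 2 -> FAULT, evict 3, frames=[2,5] (faults so far: 7)
  step 8: ref 7 -> FAULT, evict 5, frames=[2,7] (faults so far: 8)
  step 9: ref 3 -> FAULT, evict 2, frames=[3,7] (faults so far: 9)
  step 10: ref 5 -> FAULT, evict 7, frames=[3,5] (faults so far: 10)
  step 11: ref 2 -> FAULT, evict 3, frames=[2,5] (faults so far: 11)
  step 12: ref 3 -> FAULT, evict 5, frames=[2,3] (faults so far: 12)
  LRU total faults: 12
--- Optimal ---
  step 0: ref 7 -> FAULT, frames=[7,-] (faults so far: 1)
  step 1: ref 2 -> FAULT, frames=[7,2] (faults so far: 2)
  step 2: ref 1 -> FAULT, evict 2, frames=[7,1] (faults so far: 3)
  step 3: ref 7 -> HIT, frames=[7,1] (faults so far: 3)
  step 4: ref 3 -> FAULT, evict 1, frames=[7,3] (faults so far: 4)
  step 5: ref 3 -> HIT, frames=[7,3] (faults so far: 4)
  step 6: ref 5 -> FAULT, evict 3, frames=[7,5] (faults so far: 5)
  step 7: ref 2 -> FAULT, evict 5, frames=[7,2] (faults so far: 6)
  step 8: ref 7 -> HIT, frames=[7,2] (faults so far: 6)
  step 9: ref 3 -> FAULT, evict 7, frames=[3,2] (faults so far: 7)
  step 10: ref 5 -> FAULT, evict 3, frames=[5,2] (faults so far: 8)
  step 11: ref 2 -> HIT, frames=[5,2] (faults so far: 8)
  step 12: ref 3 -> FAULT, evict 2, frames=[5,3] (faults so far: 9)
  Optimal total faults: 9

Answer: 12 12 9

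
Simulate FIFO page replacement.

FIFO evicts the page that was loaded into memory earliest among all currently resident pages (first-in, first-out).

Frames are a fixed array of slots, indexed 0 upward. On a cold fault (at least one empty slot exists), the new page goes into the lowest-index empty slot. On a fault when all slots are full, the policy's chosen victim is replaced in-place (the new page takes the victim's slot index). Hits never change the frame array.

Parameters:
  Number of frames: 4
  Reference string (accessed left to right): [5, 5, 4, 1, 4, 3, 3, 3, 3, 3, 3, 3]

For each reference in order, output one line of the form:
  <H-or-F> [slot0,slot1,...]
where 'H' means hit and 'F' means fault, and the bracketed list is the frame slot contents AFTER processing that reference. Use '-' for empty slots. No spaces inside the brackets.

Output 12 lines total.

F [5,-,-,-]
H [5,-,-,-]
F [5,4,-,-]
F [5,4,1,-]
H [5,4,1,-]
F [5,4,1,3]
H [5,4,1,3]
H [5,4,1,3]
H [5,4,1,3]
H [5,4,1,3]
H [5,4,1,3]
H [5,4,1,3]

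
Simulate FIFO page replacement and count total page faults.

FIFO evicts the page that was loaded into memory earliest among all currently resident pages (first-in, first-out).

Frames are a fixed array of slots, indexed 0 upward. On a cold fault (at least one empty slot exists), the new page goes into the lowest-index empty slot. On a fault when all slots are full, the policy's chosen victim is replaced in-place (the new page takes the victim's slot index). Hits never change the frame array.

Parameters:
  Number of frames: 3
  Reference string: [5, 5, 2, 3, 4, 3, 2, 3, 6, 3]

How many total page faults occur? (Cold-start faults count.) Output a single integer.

Step 0: ref 5 → FAULT, frames=[5,-,-]
Step 1: ref 5 → HIT, frames=[5,-,-]
Step 2: ref 2 → FAULT, frames=[5,2,-]
Step 3: ref 3 → FAULT, frames=[5,2,3]
Step 4: ref 4 → FAULT (evict 5), frames=[4,2,3]
Step 5: ref 3 → HIT, frames=[4,2,3]
Step 6: ref 2 → HIT, frames=[4,2,3]
Step 7: ref 3 → HIT, frames=[4,2,3]
Step 8: ref 6 → FAULT (evict 2), frames=[4,6,3]
Step 9: ref 3 → HIT, frames=[4,6,3]
Total faults: 5

Answer: 5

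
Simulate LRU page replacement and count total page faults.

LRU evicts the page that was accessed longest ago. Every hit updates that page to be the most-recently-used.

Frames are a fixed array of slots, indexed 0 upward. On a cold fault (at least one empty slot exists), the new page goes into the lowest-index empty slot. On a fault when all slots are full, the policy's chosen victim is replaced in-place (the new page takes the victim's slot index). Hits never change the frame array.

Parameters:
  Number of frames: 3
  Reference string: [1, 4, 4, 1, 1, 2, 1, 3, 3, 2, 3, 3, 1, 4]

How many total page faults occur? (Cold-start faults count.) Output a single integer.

Step 0: ref 1 → FAULT, frames=[1,-,-]
Step 1: ref 4 → FAULT, frames=[1,4,-]
Step 2: ref 4 → HIT, frames=[1,4,-]
Step 3: ref 1 → HIT, frames=[1,4,-]
Step 4: ref 1 → HIT, frames=[1,4,-]
Step 5: ref 2 → FAULT, frames=[1,4,2]
Step 6: ref 1 → HIT, frames=[1,4,2]
Step 7: ref 3 → FAULT (evict 4), frames=[1,3,2]
Step 8: ref 3 → HIT, frames=[1,3,2]
Step 9: ref 2 → HIT, frames=[1,3,2]
Step 10: ref 3 → HIT, frames=[1,3,2]
Step 11: ref 3 → HIT, frames=[1,3,2]
Step 12: ref 1 → HIT, frames=[1,3,2]
Step 13: ref 4 → FAULT (evict 2), frames=[1,3,4]
Total faults: 5

Answer: 5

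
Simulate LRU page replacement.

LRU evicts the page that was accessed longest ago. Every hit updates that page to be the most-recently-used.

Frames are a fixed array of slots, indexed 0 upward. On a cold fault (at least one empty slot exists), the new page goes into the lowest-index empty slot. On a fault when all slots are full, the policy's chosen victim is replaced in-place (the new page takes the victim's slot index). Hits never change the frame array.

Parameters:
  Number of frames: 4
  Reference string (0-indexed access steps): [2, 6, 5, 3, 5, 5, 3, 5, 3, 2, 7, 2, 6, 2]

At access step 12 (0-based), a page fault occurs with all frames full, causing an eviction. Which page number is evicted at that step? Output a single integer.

Step 0: ref 2 -> FAULT, frames=[2,-,-,-]
Step 1: ref 6 -> FAULT, frames=[2,6,-,-]
Step 2: ref 5 -> FAULT, frames=[2,6,5,-]
Step 3: ref 3 -> FAULT, frames=[2,6,5,3]
Step 4: ref 5 -> HIT, frames=[2,6,5,3]
Step 5: ref 5 -> HIT, frames=[2,6,5,3]
Step 6: ref 3 -> HIT, frames=[2,6,5,3]
Step 7: ref 5 -> HIT, frames=[2,6,5,3]
Step 8: ref 3 -> HIT, frames=[2,6,5,3]
Step 9: ref 2 -> HIT, frames=[2,6,5,3]
Step 10: ref 7 -> FAULT, evict 6, frames=[2,7,5,3]
Step 11: ref 2 -> HIT, frames=[2,7,5,3]
Step 12: ref 6 -> FAULT, evict 5, frames=[2,7,6,3]
At step 12: evicted page 5

Answer: 5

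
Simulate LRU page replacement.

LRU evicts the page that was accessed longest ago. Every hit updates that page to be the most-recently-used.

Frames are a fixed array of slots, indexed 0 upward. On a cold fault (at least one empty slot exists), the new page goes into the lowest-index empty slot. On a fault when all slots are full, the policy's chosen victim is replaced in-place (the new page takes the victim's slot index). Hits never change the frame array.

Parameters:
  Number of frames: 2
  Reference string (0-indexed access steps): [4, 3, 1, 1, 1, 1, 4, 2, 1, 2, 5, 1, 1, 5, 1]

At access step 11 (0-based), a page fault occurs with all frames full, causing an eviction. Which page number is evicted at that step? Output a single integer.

Step 0: ref 4 -> FAULT, frames=[4,-]
Step 1: ref 3 -> FAULT, frames=[4,3]
Step 2: ref 1 -> FAULT, evict 4, frames=[1,3]
Step 3: ref 1 -> HIT, frames=[1,3]
Step 4: ref 1 -> HIT, frames=[1,3]
Step 5: ref 1 -> HIT, frames=[1,3]
Step 6: ref 4 -> FAULT, evict 3, frames=[1,4]
Step 7: ref 2 -> FAULT, evict 1, frames=[2,4]
Step 8: ref 1 -> FAULT, evict 4, frames=[2,1]
Step 9: ref 2 -> HIT, frames=[2,1]
Step 10: ref 5 -> FAULT, evict 1, frames=[2,5]
Step 11: ref 1 -> FAULT, evict 2, frames=[1,5]
At step 11: evicted page 2

Answer: 2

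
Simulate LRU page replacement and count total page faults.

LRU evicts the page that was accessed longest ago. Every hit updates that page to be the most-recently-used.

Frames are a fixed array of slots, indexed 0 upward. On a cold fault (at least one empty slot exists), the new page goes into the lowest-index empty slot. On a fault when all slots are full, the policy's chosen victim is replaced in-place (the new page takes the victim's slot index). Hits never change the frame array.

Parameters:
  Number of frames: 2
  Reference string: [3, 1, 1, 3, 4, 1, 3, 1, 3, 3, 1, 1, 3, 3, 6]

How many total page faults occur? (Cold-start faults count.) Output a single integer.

Answer: 6

Derivation:
Step 0: ref 3 → FAULT, frames=[3,-]
Step 1: ref 1 → FAULT, frames=[3,1]
Step 2: ref 1 → HIT, frames=[3,1]
Step 3: ref 3 → HIT, frames=[3,1]
Step 4: ref 4 → FAULT (evict 1), frames=[3,4]
Step 5: ref 1 → FAULT (evict 3), frames=[1,4]
Step 6: ref 3 → FAULT (evict 4), frames=[1,3]
Step 7: ref 1 → HIT, frames=[1,3]
Step 8: ref 3 → HIT, frames=[1,3]
Step 9: ref 3 → HIT, frames=[1,3]
Step 10: ref 1 → HIT, frames=[1,3]
Step 11: ref 1 → HIT, frames=[1,3]
Step 12: ref 3 → HIT, frames=[1,3]
Step 13: ref 3 → HIT, frames=[1,3]
Step 14: ref 6 → FAULT (evict 1), frames=[6,3]
Total faults: 6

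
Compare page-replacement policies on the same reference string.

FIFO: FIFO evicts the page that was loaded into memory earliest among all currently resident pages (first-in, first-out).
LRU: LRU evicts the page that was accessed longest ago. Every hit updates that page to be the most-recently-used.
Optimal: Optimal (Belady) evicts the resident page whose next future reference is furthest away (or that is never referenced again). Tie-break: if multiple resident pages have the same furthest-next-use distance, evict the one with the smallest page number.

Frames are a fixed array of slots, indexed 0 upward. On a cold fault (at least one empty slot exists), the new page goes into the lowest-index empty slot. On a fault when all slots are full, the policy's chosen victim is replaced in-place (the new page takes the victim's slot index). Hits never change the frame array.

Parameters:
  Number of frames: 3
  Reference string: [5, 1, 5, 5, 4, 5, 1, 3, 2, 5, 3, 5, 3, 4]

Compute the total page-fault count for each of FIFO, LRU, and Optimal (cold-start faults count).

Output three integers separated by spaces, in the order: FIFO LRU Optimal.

--- FIFO ---
  step 0: ref 5 -> FAULT, frames=[5,-,-] (faults so far: 1)
  step 1: ref 1 -> FAULT, frames=[5,1,-] (faults so far: 2)
  step 2: ref 5 -> HIT, frames=[5,1,-] (faults so far: 2)
  step 3: ref 5 -> HIT, frames=[5,1,-] (faults so far: 2)
  step 4: ref 4 -> FAULT, frames=[5,1,4] (faults so far: 3)
  step 5: ref 5 -> HIT, frames=[5,1,4] (faults so far: 3)
  step 6: ref 1 -> HIT, frames=[5,1,4] (faults so far: 3)
  step 7: ref 3 -> FAULT, evict 5, frames=[3,1,4] (faults so far: 4)
  step 8: ref 2 -> FAULT, evict 1, frames=[3,2,4] (faults so far: 5)
  step 9: ref 5 -> FAULT, evict 4, frames=[3,2,5] (faults so far: 6)
  step 10: ref 3 -> HIT, frames=[3,2,5] (faults so far: 6)
  step 11: ref 5 -> HIT, frames=[3,2,5] (faults so far: 6)
  step 12: ref 3 -> HIT, frames=[3,2,5] (faults so far: 6)
  step 13: ref 4 -> FAULT, evict 3, frames=[4,2,5] (faults so far: 7)
  FIFO total faults: 7
--- LRU ---
  step 0: ref 5 -> FAULT, frames=[5,-,-] (faults so far: 1)
  step 1: ref 1 -> FAULT, frames=[5,1,-] (faults so far: 2)
  step 2: ref 5 -> HIT, frames=[5,1,-] (faults so far: 2)
  step 3: ref 5 -> HIT, frames=[5,1,-] (faults so far: 2)
  step 4: ref 4 -> FAULT, frames=[5,1,4] (faults so far: 3)
  step 5: ref 5 -> HIT, frames=[5,1,4] (faults so far: 3)
  step 6: ref 1 -> HIT, frames=[5,1,4] (faults so far: 3)
  step 7: ref 3 -> FAULT, evict 4, frames=[5,1,3] (faults so far: 4)
  step 8: ref 2 -> FAULT, evict 5, frames=[2,1,3] (faults so far: 5)
  step 9: ref 5 -> FAULT, evict 1, frames=[2,5,3] (faults so far: 6)
  step 10: ref 3 -> HIT, frames=[2,5,3] (faults so far: 6)
  step 11: ref 5 -> HIT, frames=[2,5,3] (faults so far: 6)
  step 12: ref 3 -> HIT, frames=[2,5,3] (faults so far: 6)
  step 13: ref 4 -> FAULT, evict 2, frames=[4,5,3] (faults so far: 7)
  LRU total faults: 7
--- Optimal ---
  step 0: ref 5 -> FAULT, frames=[5,-,-] (faults so far: 1)
  step 1: ref 1 -> FAULT, frames=[5,1,-] (faults so far: 2)
  step 2: ref 5 -> HIT, frames=[5,1,-] (faults so far: 2)
  step 3: ref 5 -> HIT, frames=[5,1,-] (faults so far: 2)
  step 4: ref 4 -> FAULT, frames=[5,1,4] (faults so far: 3)
  step 5: ref 5 -> HIT, frames=[5,1,4] (faults so far: 3)
  step 6: ref 1 -> HIT, frames=[5,1,4] (faults so far: 3)
  step 7: ref 3 -> FAULT, evict 1, frames=[5,3,4] (faults so far: 4)
  step 8: ref 2 -> FAULT, evict 4, frames=[5,3,2] (faults so far: 5)
  step 9: ref 5 -> HIT, frames=[5,3,2] (faults so far: 5)
  step 10: ref 3 -> HIT, frames=[5,3,2] (faults so far: 5)
  step 11: ref 5 -> HIT, frames=[5,3,2] (faults so far: 5)
  step 12: ref 3 -> HIT, frames=[5,3,2] (faults so far: 5)
  step 13: ref 4 -> FAULT, evict 2, frames=[5,3,4] (faults so far: 6)
  Optimal total faults: 6

Answer: 7 7 6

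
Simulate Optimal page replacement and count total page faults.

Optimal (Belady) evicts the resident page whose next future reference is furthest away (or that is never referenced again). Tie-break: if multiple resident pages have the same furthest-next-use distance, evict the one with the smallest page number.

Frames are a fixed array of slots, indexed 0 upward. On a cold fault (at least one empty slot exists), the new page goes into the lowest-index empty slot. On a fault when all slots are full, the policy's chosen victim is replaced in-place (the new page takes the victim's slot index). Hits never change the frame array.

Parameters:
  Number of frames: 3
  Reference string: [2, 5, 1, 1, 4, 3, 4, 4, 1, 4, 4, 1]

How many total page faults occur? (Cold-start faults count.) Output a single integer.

Step 0: ref 2 → FAULT, frames=[2,-,-]
Step 1: ref 5 → FAULT, frames=[2,5,-]
Step 2: ref 1 → FAULT, frames=[2,5,1]
Step 3: ref 1 → HIT, frames=[2,5,1]
Step 4: ref 4 → FAULT (evict 2), frames=[4,5,1]
Step 5: ref 3 → FAULT (evict 5), frames=[4,3,1]
Step 6: ref 4 → HIT, frames=[4,3,1]
Step 7: ref 4 → HIT, frames=[4,3,1]
Step 8: ref 1 → HIT, frames=[4,3,1]
Step 9: ref 4 → HIT, frames=[4,3,1]
Step 10: ref 4 → HIT, frames=[4,3,1]
Step 11: ref 1 → HIT, frames=[4,3,1]
Total faults: 5

Answer: 5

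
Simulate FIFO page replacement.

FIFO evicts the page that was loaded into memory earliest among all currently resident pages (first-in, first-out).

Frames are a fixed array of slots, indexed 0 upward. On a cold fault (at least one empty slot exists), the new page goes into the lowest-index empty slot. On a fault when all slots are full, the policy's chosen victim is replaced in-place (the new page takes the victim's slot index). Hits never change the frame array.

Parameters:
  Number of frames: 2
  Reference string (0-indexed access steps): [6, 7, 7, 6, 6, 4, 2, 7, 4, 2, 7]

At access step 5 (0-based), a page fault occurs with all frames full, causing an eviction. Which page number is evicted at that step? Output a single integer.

Answer: 6

Derivation:
Step 0: ref 6 -> FAULT, frames=[6,-]
Step 1: ref 7 -> FAULT, frames=[6,7]
Step 2: ref 7 -> HIT, frames=[6,7]
Step 3: ref 6 -> HIT, frames=[6,7]
Step 4: ref 6 -> HIT, frames=[6,7]
Step 5: ref 4 -> FAULT, evict 6, frames=[4,7]
At step 5: evicted page 6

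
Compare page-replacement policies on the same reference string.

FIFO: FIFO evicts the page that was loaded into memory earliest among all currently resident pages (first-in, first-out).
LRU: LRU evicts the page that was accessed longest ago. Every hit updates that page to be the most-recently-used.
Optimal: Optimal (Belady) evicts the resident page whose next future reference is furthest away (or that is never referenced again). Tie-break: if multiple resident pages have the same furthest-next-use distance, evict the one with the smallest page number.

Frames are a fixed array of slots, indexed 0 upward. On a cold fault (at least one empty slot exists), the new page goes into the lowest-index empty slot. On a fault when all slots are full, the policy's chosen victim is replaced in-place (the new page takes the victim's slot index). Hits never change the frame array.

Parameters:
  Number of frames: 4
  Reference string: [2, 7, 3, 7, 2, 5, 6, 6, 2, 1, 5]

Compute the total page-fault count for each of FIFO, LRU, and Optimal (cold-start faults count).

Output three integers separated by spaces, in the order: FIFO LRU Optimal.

--- FIFO ---
  step 0: ref 2 -> FAULT, frames=[2,-,-,-] (faults so far: 1)
  step 1: ref 7 -> FAULT, frames=[2,7,-,-] (faults so far: 2)
  step 2: ref 3 -> FAULT, frames=[2,7,3,-] (faults so far: 3)
  step 3: ref 7 -> HIT, frames=[2,7,3,-] (faults so far: 3)
  step 4: ref 2 -> HIT, frames=[2,7,3,-] (faults so far: 3)
  step 5: ref 5 -> FAULT, frames=[2,7,3,5] (faults so far: 4)
  step 6: ref 6 -> FAULT, evict 2, frames=[6,7,3,5] (faults so far: 5)
  step 7: ref 6 -> HIT, frames=[6,7,3,5] (faults so far: 5)
  step 8: ref 2 -> FAULT, evict 7, frames=[6,2,3,5] (faults so far: 6)
  step 9: ref 1 -> FAULT, evict 3, frames=[6,2,1,5] (faults so far: 7)
  step 10: ref 5 -> HIT, frames=[6,2,1,5] (faults so far: 7)
  FIFO total faults: 7
--- LRU ---
  step 0: ref 2 -> FAULT, frames=[2,-,-,-] (faults so far: 1)
  step 1: ref 7 -> FAULT, frames=[2,7,-,-] (faults so far: 2)
  step 2: ref 3 -> FAULT, frames=[2,7,3,-] (faults so far: 3)
  step 3: ref 7 -> HIT, frames=[2,7,3,-] (faults so far: 3)
  step 4: ref 2 -> HIT, frames=[2,7,3,-] (faults so far: 3)
  step 5: ref 5 -> FAULT, frames=[2,7,3,5] (faults so far: 4)
  step 6: ref 6 -> FAULT, evict 3, frames=[2,7,6,5] (faults so far: 5)
  step 7: ref 6 -> HIT, frames=[2,7,6,5] (faults so far: 5)
  step 8: ref 2 -> HIT, frames=[2,7,6,5] (faults so far: 5)
  step 9: ref 1 -> FAULT, evict 7, frames=[2,1,6,5] (faults so far: 6)
  step 10: ref 5 -> HIT, frames=[2,1,6,5] (faults so far: 6)
  LRU total faults: 6
--- Optimal ---
  step 0: ref 2 -> FAULT, frames=[2,-,-,-] (faults so far: 1)
  step 1: ref 7 -> FAULT, frames=[2,7,-,-] (faults so far: 2)
  step 2: ref 3 -> FAULT, frames=[2,7,3,-] (faults so far: 3)
  step 3: ref 7 -> HIT, frames=[2,7,3,-] (faults so far: 3)
  step 4: ref 2 -> HIT, frames=[2,7,3,-] (faults so far: 3)
  step 5: ref 5 -> FAULT, frames=[2,7,3,5] (faults so far: 4)
  step 6: ref 6 -> FAULT, evict 3, frames=[2,7,6,5] (faults so far: 5)
  step 7: ref 6 -> HIT, frames=[2,7,6,5] (faults so far: 5)
  step 8: ref 2 -> HIT, frames=[2,7,6,5] (faults so far: 5)
  step 9: ref 1 -> FAULT, evict 2, frames=[1,7,6,5] (faults so far: 6)
  step 10: ref 5 -> HIT, frames=[1,7,6,5] (faults so far: 6)
  Optimal total faults: 6

Answer: 7 6 6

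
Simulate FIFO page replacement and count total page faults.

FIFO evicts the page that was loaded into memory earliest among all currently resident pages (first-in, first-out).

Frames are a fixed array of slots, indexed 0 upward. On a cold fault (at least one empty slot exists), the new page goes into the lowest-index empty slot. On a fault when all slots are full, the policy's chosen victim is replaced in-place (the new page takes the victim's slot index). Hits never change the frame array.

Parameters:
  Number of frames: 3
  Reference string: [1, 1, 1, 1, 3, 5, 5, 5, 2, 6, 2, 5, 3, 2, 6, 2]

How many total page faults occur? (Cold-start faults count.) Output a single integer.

Step 0: ref 1 → FAULT, frames=[1,-,-]
Step 1: ref 1 → HIT, frames=[1,-,-]
Step 2: ref 1 → HIT, frames=[1,-,-]
Step 3: ref 1 → HIT, frames=[1,-,-]
Step 4: ref 3 → FAULT, frames=[1,3,-]
Step 5: ref 5 → FAULT, frames=[1,3,5]
Step 6: ref 5 → HIT, frames=[1,3,5]
Step 7: ref 5 → HIT, frames=[1,3,5]
Step 8: ref 2 → FAULT (evict 1), frames=[2,3,5]
Step 9: ref 6 → FAULT (evict 3), frames=[2,6,5]
Step 10: ref 2 → HIT, frames=[2,6,5]
Step 11: ref 5 → HIT, frames=[2,6,5]
Step 12: ref 3 → FAULT (evict 5), frames=[2,6,3]
Step 13: ref 2 → HIT, frames=[2,6,3]
Step 14: ref 6 → HIT, frames=[2,6,3]
Step 15: ref 2 → HIT, frames=[2,6,3]
Total faults: 6

Answer: 6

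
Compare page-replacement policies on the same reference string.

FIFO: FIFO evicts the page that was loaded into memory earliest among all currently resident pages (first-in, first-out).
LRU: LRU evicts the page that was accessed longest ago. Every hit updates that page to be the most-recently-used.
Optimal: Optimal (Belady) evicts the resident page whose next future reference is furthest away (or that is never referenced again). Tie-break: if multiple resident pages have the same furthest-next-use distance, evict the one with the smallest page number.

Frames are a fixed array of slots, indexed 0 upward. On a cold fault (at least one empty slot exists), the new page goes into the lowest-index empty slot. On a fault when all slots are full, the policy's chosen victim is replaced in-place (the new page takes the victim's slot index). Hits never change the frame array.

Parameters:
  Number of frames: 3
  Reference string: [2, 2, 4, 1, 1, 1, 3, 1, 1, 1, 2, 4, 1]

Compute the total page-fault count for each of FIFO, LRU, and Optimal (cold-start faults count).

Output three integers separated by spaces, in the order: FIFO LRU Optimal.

--- FIFO ---
  step 0: ref 2 -> FAULT, frames=[2,-,-] (faults so far: 1)
  step 1: ref 2 -> HIT, frames=[2,-,-] (faults so far: 1)
  step 2: ref 4 -> FAULT, frames=[2,4,-] (faults so far: 2)
  step 3: ref 1 -> FAULT, frames=[2,4,1] (faults so far: 3)
  step 4: ref 1 -> HIT, frames=[2,4,1] (faults so far: 3)
  step 5: ref 1 -> HIT, frames=[2,4,1] (faults so far: 3)
  step 6: ref 3 -> FAULT, evict 2, frames=[3,4,1] (faults so far: 4)
  step 7: ref 1 -> HIT, frames=[3,4,1] (faults so far: 4)
  step 8: ref 1 -> HIT, frames=[3,4,1] (faults so far: 4)
  step 9: ref 1 -> HIT, frames=[3,4,1] (faults so far: 4)
  step 10: ref 2 -> FAULT, evict 4, frames=[3,2,1] (faults so far: 5)
  step 11: ref 4 -> FAULT, evict 1, frames=[3,2,4] (faults so far: 6)
  step 12: ref 1 -> FAULT, evict 3, frames=[1,2,4] (faults so far: 7)
  FIFO total faults: 7
--- LRU ---
  step 0: ref 2 -> FAULT, frames=[2,-,-] (faults so far: 1)
  step 1: ref 2 -> HIT, frames=[2,-,-] (faults so far: 1)
  step 2: ref 4 -> FAULT, frames=[2,4,-] (faults so far: 2)
  step 3: ref 1 -> FAULT, frames=[2,4,1] (faults so far: 3)
  step 4: ref 1 -> HIT, frames=[2,4,1] (faults so far: 3)
  step 5: ref 1 -> HIT, frames=[2,4,1] (faults so far: 3)
  step 6: ref 3 -> FAULT, evict 2, frames=[3,4,1] (faults so far: 4)
  step 7: ref 1 -> HIT, frames=[3,4,1] (faults so far: 4)
  step 8: ref 1 -> HIT, frames=[3,4,1] (faults so far: 4)
  step 9: ref 1 -> HIT, frames=[3,4,1] (faults so far: 4)
  step 10: ref 2 -> FAULT, evict 4, frames=[3,2,1] (faults so far: 5)
  step 11: ref 4 -> FAULT, evict 3, frames=[4,2,1] (faults so far: 6)
  step 12: ref 1 -> HIT, frames=[4,2,1] (faults so far: 6)
  LRU total faults: 6
--- Optimal ---
  step 0: ref 2 -> FAULT, frames=[2,-,-] (faults so far: 1)
  step 1: ref 2 -> HIT, frames=[2,-,-] (faults so far: 1)
  step 2: ref 4 -> FAULT, frames=[2,4,-] (faults so far: 2)
  step 3: ref 1 -> FAULT, frames=[2,4,1] (faults so far: 3)
  step 4: ref 1 -> HIT, frames=[2,4,1] (faults so far: 3)
  step 5: ref 1 -> HIT, frames=[2,4,1] (faults so far: 3)
  step 6: ref 3 -> FAULT, evict 4, frames=[2,3,1] (faults so far: 4)
  step 7: ref 1 -> HIT, frames=[2,3,1] (faults so far: 4)
  step 8: ref 1 -> HIT, frames=[2,3,1] (faults so far: 4)
  step 9: ref 1 -> HIT, frames=[2,3,1] (faults so far: 4)
  step 10: ref 2 -> HIT, frames=[2,3,1] (faults so far: 4)
  step 11: ref 4 -> FAULT, evict 2, frames=[4,3,1] (faults so far: 5)
  step 12: ref 1 -> HIT, frames=[4,3,1] (faults so far: 5)
  Optimal total faults: 5

Answer: 7 6 5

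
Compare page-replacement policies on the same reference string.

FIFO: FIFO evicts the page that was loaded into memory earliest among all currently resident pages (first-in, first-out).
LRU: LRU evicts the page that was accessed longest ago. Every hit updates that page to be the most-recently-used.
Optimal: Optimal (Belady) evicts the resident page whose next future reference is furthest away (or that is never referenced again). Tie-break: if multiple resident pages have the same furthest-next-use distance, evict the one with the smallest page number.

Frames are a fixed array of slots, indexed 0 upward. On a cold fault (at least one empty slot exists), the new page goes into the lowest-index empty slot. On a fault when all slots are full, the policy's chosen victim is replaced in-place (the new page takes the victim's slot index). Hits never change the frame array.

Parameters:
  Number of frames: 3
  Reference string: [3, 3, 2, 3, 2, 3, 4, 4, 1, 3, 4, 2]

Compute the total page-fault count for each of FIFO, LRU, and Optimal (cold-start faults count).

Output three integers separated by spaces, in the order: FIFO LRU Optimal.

Answer: 6 5 5

Derivation:
--- FIFO ---
  step 0: ref 3 -> FAULT, frames=[3,-,-] (faults so far: 1)
  step 1: ref 3 -> HIT, frames=[3,-,-] (faults so far: 1)
  step 2: ref 2 -> FAULT, frames=[3,2,-] (faults so far: 2)
  step 3: ref 3 -> HIT, frames=[3,2,-] (faults so far: 2)
  step 4: ref 2 -> HIT, frames=[3,2,-] (faults so far: 2)
  step 5: ref 3 -> HIT, frames=[3,2,-] (faults so far: 2)
  step 6: ref 4 -> FAULT, frames=[3,2,4] (faults so far: 3)
  step 7: ref 4 -> HIT, frames=[3,2,4] (faults so far: 3)
  step 8: ref 1 -> FAULT, evict 3, frames=[1,2,4] (faults so far: 4)
  step 9: ref 3 -> FAULT, evict 2, frames=[1,3,4] (faults so far: 5)
  step 10: ref 4 -> HIT, frames=[1,3,4] (faults so far: 5)
  step 11: ref 2 -> FAULT, evict 4, frames=[1,3,2] (faults so far: 6)
  FIFO total faults: 6
--- LRU ---
  step 0: ref 3 -> FAULT, frames=[3,-,-] (faults so far: 1)
  step 1: ref 3 -> HIT, frames=[3,-,-] (faults so far: 1)
  step 2: ref 2 -> FAULT, frames=[3,2,-] (faults so far: 2)
  step 3: ref 3 -> HIT, frames=[3,2,-] (faults so far: 2)
  step 4: ref 2 -> HIT, frames=[3,2,-] (faults so far: 2)
  step 5: ref 3 -> HIT, frames=[3,2,-] (faults so far: 2)
  step 6: ref 4 -> FAULT, frames=[3,2,4] (faults so far: 3)
  step 7: ref 4 -> HIT, frames=[3,2,4] (faults so far: 3)
  step 8: ref 1 -> FAULT, evict 2, frames=[3,1,4] (faults so far: 4)
  step 9: ref 3 -> HIT, frames=[3,1,4] (faults so far: 4)
  step 10: ref 4 -> HIT, frames=[3,1,4] (faults so far: 4)
  step 11: ref 2 -> FAULT, evict 1, frames=[3,2,4] (faults so far: 5)
  LRU total faults: 5
--- Optimal ---
  step 0: ref 3 -> FAULT, frames=[3,-,-] (faults so far: 1)
  step 1: ref 3 -> HIT, frames=[3,-,-] (faults so far: 1)
  step 2: ref 2 -> FAULT, frames=[3,2,-] (faults so far: 2)
  step 3: ref 3 -> HIT, frames=[3,2,-] (faults so far: 2)
  step 4: ref 2 -> HIT, frames=[3,2,-] (faults so far: 2)
  step 5: ref 3 -> HIT, frames=[3,2,-] (faults so far: 2)
  step 6: ref 4 -> FAULT, frames=[3,2,4] (faults so far: 3)
  step 7: ref 4 -> HIT, frames=[3,2,4] (faults so far: 3)
  step 8: ref 1 -> FAULT, evict 2, frames=[3,1,4] (faults so far: 4)
  step 9: ref 3 -> HIT, frames=[3,1,4] (faults so far: 4)
  step 10: ref 4 -> HIT, frames=[3,1,4] (faults so far: 4)
  step 11: ref 2 -> FAULT, evict 1, frames=[3,2,4] (faults so far: 5)
  Optimal total faults: 5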